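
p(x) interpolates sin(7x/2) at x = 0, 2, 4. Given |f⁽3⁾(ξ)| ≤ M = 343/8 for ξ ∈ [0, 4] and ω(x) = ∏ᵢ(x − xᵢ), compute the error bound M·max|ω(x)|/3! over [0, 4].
343*sqrt(3)/27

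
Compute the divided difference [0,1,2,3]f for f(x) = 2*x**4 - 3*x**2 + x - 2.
12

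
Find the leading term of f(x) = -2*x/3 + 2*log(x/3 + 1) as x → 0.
-x**2/9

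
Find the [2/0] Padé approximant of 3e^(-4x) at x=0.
24*x**2 - 12*x + 3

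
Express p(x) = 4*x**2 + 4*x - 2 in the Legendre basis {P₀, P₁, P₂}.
(-2/3)P₀ + (4)P₁ + (8/3)P₂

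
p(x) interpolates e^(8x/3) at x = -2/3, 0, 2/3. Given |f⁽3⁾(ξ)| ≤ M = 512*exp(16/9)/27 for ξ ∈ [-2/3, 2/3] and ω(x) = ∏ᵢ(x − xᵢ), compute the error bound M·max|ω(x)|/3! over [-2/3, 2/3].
4096*sqrt(3)*exp(16/9)/19683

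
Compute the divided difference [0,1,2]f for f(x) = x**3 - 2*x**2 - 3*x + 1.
1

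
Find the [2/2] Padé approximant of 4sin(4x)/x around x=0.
(16 - 448*x**2/15)/(4*x**2/5 + 1)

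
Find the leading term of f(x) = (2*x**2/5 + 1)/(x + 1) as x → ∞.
2*x/5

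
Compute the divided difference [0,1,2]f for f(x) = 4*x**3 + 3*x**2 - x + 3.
15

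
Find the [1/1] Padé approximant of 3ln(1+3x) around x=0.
9*x/(3*x/2 + 1)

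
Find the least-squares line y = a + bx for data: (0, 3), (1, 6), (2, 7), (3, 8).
a = 18/5, b = 8/5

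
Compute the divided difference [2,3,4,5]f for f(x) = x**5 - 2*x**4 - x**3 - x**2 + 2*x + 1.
96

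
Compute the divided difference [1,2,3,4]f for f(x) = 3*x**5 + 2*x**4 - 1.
215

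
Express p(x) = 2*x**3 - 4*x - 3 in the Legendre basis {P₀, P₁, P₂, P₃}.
(-3)P₀ + (-14/5)P₁ + (4/5)P₃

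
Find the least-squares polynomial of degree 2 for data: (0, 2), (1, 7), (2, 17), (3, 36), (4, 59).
71/35 + (101/70)x + (45/14)x²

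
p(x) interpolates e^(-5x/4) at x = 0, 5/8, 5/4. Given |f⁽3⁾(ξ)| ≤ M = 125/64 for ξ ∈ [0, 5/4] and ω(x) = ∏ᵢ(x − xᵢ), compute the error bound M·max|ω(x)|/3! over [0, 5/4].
15625*sqrt(3)/884736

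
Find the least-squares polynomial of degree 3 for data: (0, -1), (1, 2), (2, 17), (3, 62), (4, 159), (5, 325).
-1 + (53/14)x + (-111/28)x² + (13/4)x³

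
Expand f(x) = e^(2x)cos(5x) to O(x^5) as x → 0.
1 + 2*x - 21*x**2/2 - 71*x**3/3 + 41*x**4/24 + O(x**5)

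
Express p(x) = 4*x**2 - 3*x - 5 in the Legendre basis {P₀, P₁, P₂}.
(-11/3)P₀ + (-3)P₁ + (8/3)P₂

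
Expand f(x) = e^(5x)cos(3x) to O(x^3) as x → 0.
1 + 5*x + 8*x**2 + O(x**3)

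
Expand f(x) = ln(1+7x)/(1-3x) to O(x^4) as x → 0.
7*x - 7*x**2/2 + 623*x**3/6 + O(x**4)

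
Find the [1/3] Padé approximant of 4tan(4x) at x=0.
16*x/(1 - 16*x**2/3)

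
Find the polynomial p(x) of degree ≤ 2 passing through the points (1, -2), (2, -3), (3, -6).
-x**2 + 2*x - 3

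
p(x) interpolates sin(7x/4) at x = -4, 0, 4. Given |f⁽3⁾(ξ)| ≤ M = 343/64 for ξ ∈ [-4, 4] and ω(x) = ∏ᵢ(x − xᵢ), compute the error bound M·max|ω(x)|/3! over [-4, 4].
343*sqrt(3)/27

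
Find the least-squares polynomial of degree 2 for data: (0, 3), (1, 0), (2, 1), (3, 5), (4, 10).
19/7 + (-247/70)x + (19/14)x²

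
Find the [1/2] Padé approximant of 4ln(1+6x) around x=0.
24*x/(-3*x**2 + 3*x + 1)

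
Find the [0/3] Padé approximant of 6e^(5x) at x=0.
6/(-125*x**3/6 + 25*x**2/2 - 5*x + 1)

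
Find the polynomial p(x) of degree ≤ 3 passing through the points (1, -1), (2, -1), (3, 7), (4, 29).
x**3 - 2*x**2 - x + 1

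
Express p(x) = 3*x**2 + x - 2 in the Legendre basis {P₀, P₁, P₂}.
-P₀ + P₁ + (2)P₂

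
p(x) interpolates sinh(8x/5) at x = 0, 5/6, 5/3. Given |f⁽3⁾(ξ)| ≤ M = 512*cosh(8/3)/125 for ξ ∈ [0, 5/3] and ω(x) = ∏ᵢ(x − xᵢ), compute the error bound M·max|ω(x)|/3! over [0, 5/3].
64*sqrt(3)*cosh(8/3)/729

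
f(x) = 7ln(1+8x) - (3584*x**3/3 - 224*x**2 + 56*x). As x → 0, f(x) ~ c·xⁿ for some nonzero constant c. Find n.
4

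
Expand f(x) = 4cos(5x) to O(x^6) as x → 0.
4 - 50*x**2 + 625*x**4/6 + O(x**6)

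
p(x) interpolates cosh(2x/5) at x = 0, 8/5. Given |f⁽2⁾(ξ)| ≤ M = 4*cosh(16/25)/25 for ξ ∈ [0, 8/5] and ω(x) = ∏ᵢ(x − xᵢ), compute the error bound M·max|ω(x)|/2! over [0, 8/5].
32*cosh(16/25)/625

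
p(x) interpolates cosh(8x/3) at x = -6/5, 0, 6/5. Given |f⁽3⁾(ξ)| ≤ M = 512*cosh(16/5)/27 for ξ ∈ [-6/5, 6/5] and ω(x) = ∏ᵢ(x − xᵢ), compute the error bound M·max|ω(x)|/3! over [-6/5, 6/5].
4096*sqrt(3)*cosh(16/5)/3375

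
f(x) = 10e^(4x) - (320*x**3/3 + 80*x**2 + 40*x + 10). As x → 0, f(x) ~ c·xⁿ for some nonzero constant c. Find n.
4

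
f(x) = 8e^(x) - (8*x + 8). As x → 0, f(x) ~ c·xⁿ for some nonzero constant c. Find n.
2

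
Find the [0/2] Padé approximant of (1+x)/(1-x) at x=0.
1/(2*x**2 - 2*x + 1)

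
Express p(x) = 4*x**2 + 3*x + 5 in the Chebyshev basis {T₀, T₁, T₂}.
(7)T₀ + (3)T₁ + (2)T₂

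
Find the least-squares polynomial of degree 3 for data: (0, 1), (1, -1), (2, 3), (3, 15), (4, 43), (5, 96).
46/63 + (-65/189)x + (-59/36)x² + (119/108)x³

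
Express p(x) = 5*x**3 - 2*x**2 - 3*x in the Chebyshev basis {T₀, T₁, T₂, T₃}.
-T₀ + (3/4)T₁ - T₂ + (5/4)T₃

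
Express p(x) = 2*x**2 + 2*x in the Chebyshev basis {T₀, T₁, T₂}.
T₀ + (2)T₁ + T₂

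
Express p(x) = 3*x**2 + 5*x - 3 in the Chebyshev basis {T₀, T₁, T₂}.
(-3/2)T₀ + (5)T₁ + (3/2)T₂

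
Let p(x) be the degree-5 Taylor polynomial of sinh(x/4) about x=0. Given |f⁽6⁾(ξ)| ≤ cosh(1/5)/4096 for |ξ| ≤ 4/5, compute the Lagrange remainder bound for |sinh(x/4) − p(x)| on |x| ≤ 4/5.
cosh(1/5)/11250000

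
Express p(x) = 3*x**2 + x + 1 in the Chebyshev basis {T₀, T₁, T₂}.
(5/2)T₀ + T₁ + (3/2)T₂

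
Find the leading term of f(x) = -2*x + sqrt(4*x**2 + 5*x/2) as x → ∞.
5/8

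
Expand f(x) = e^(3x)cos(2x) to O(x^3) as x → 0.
1 + 3*x + 5*x**2/2 + O(x**3)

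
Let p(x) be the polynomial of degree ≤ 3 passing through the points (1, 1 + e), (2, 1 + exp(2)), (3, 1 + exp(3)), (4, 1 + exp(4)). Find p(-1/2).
-35*exp(4)/16 - 189*exp(2)/16 + 1 + 105*e/16 + 135*exp(3)/16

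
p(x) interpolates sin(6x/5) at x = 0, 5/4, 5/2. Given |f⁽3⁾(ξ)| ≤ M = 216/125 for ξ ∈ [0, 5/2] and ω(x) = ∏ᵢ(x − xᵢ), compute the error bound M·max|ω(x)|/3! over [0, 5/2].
sqrt(3)/8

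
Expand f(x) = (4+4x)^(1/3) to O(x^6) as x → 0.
2**(2/3) + 2**(2/3)*x/3 - 2**(2/3)*x**2/9 + 5*2**(2/3)*x**3/81 - 10*2**(2/3)*x**4/243 + 22*2**(2/3)*x**5/729 + O(x**6)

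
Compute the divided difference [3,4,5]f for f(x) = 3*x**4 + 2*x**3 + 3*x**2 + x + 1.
318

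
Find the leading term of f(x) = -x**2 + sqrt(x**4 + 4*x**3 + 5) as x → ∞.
2*x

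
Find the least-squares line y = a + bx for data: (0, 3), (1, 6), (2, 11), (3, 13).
a = 3, b = 7/2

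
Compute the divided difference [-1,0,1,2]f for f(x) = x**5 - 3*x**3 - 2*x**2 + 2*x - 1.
2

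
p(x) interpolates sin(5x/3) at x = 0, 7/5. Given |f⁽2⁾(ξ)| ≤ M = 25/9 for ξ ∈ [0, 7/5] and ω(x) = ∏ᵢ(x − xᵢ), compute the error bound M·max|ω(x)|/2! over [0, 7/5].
49/72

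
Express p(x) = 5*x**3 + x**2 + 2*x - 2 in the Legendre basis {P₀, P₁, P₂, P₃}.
(-5/3)P₀ + (5)P₁ + (2/3)P₂ + (2)P₃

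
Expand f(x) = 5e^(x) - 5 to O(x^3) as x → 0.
5*x + 5*x**2/2 + O(x**3)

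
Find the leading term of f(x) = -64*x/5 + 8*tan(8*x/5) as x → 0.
4096*x**3/375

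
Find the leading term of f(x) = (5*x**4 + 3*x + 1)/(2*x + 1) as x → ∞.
5*x**3/2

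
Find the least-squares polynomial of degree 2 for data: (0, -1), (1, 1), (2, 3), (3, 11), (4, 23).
-17/35 + (-57/35)x + (13/7)x²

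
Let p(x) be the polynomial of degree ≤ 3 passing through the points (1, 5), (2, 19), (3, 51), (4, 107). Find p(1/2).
23/8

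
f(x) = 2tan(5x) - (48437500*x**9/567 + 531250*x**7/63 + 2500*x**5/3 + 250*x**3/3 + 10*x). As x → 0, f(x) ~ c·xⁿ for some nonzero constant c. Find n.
11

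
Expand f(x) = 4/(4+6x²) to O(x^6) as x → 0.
1 - 3*x**2/2 + 9*x**4/4 + O(x**6)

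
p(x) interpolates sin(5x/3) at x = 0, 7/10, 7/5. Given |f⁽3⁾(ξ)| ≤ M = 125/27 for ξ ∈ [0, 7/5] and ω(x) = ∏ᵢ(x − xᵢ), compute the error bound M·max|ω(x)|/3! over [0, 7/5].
343*sqrt(3)/5832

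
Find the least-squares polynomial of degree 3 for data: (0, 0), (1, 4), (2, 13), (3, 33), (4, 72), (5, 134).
1/21 + (214/63)x + (-25/42)x² + (19/18)x³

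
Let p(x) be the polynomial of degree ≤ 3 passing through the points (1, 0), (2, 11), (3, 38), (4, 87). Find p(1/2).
-11/8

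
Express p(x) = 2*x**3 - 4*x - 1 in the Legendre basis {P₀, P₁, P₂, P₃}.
-P₀ + (-14/5)P₁ + (4/5)P₃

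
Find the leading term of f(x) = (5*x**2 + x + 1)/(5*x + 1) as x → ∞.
x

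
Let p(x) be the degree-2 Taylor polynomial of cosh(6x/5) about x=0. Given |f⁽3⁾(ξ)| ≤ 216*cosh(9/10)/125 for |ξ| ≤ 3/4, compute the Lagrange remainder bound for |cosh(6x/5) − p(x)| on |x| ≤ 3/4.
243*cosh(9/10)/2000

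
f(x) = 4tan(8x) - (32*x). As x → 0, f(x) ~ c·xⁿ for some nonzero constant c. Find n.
3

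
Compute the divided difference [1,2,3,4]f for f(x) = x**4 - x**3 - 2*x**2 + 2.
9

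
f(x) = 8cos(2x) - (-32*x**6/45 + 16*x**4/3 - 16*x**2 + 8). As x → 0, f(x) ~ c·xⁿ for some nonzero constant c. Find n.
8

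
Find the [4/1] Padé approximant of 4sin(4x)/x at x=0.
512*x**4/15 - 128*x**2/3 + 16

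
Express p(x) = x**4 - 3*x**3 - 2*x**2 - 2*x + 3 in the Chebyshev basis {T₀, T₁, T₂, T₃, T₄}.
(19/8)T₀ + (-17/4)T₁ + (-1/2)T₂ + (-3/4)T₃ + (1/8)T₄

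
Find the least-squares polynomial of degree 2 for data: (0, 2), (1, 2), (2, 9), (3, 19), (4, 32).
54/35 + (-41/70)x + (29/14)x²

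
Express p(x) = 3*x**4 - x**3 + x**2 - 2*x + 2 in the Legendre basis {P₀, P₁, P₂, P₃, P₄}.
(44/15)P₀ + (-13/5)P₁ + (50/21)P₂ + (-2/5)P₃ + (24/35)P₄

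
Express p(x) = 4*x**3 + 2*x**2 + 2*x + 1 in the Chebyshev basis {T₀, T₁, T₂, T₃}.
(2)T₀ + (5)T₁ + T₂ + T₃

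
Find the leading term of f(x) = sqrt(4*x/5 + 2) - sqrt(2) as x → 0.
sqrt(2)*x/5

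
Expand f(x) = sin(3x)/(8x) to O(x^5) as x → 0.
3/8 - 9*x**2/16 + 81*x**4/320 + O(x**5)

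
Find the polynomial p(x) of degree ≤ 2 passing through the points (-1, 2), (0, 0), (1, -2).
-2*x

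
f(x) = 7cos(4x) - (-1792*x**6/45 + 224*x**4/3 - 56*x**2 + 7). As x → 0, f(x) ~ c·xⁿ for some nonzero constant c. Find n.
8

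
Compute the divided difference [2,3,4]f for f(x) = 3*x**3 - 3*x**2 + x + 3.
24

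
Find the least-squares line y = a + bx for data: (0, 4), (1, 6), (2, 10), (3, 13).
a = 18/5, b = 31/10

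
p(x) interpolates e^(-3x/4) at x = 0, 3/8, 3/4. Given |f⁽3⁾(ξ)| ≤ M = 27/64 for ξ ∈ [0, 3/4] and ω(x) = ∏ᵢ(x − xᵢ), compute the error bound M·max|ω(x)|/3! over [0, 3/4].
27*sqrt(3)/32768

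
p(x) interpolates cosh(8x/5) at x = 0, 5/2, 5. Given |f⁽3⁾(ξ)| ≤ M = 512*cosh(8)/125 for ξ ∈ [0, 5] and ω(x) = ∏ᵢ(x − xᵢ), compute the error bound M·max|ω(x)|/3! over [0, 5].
64*sqrt(3)*cosh(8)/27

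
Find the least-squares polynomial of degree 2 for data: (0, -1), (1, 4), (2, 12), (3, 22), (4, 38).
-27/35 + (96/35)x + (12/7)x²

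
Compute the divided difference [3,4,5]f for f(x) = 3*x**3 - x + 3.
36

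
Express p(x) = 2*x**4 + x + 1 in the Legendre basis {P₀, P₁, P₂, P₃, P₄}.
(7/5)P₀ + P₁ + (8/7)P₂ + (16/35)P₄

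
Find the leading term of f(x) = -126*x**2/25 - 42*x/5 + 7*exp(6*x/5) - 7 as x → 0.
252*x**3/125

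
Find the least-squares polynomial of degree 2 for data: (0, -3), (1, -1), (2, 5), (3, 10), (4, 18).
-113/35 + (151/70)x + (11/14)x²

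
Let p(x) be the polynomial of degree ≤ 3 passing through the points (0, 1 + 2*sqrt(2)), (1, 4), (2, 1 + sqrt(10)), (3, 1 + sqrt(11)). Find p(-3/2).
-551/16 - 35*sqrt(11)/16 + 105*sqrt(2)/8 + 135*sqrt(10)/16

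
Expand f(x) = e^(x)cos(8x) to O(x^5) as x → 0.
1 + x - 63*x**2/2 - 191*x**3/6 + 3713*x**4/24 + O(x**5)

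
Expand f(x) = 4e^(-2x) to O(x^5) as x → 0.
4 - 8*x + 8*x**2 - 16*x**3/3 + 8*x**4/3 + O(x**5)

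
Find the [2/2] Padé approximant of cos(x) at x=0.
(1 - 5*x**2/12)/(x**2/12 + 1)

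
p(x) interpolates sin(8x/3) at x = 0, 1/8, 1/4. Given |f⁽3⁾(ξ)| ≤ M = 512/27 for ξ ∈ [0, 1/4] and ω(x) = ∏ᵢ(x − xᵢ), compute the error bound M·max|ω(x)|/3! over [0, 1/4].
sqrt(3)/729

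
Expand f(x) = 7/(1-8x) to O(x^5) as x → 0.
7 + 56*x + 448*x**2 + 3584*x**3 + 28672*x**4 + O(x**5)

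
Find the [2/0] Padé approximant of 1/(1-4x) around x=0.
16*x**2 + 4*x + 1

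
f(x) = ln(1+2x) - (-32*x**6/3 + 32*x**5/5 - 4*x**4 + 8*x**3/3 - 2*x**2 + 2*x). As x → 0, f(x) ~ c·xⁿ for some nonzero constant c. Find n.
7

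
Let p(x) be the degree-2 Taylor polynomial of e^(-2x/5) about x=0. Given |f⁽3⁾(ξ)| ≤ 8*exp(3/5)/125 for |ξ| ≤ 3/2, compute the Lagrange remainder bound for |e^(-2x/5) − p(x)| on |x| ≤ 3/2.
9*exp(3/5)/250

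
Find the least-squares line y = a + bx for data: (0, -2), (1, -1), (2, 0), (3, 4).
a = -13/5, b = 19/10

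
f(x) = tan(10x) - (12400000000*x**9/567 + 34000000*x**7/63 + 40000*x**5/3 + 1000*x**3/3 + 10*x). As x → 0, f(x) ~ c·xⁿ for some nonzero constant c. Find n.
11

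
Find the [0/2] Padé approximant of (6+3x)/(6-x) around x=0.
1/(x**2/3 - 2*x/3 + 1)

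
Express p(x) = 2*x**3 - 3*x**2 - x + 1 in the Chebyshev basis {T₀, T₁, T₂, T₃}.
(-1/2)T₀ + (1/2)T₁ + (-3/2)T₂ + (1/2)T₃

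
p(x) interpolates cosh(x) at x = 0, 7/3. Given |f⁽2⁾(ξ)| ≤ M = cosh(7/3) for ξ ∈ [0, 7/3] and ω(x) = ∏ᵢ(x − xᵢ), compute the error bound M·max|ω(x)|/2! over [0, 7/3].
49*cosh(7/3)/72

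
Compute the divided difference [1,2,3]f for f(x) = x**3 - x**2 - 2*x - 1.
5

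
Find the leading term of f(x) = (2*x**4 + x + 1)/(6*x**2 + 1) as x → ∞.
x**2/3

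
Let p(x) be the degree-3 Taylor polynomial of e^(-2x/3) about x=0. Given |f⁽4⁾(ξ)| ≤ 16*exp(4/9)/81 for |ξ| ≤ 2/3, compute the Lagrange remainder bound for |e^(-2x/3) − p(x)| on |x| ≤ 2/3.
32*exp(4/9)/19683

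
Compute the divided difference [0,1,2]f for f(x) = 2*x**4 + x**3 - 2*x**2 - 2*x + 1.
15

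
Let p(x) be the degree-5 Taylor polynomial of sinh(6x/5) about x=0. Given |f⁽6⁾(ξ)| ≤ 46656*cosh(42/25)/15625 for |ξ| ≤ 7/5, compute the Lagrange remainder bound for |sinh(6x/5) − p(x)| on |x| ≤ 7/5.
38118276*cosh(42/25)/1220703125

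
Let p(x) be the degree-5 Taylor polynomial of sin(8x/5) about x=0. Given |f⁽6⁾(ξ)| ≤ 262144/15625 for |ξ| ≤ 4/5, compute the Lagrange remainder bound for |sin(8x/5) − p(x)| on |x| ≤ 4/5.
67108864/10986328125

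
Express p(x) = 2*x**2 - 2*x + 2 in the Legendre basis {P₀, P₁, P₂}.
(8/3)P₀ + (-2)P₁ + (4/3)P₂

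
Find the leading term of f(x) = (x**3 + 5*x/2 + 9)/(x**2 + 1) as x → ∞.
x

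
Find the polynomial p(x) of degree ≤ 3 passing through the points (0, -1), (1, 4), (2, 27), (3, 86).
3*x**3 + 2*x - 1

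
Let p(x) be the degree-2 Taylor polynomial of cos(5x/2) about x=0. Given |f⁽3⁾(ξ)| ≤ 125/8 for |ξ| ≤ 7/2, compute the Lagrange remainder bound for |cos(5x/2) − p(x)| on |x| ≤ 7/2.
42875/384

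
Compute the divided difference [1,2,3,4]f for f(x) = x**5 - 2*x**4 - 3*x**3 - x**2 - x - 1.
42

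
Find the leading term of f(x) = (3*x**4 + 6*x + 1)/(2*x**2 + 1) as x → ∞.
3*x**2/2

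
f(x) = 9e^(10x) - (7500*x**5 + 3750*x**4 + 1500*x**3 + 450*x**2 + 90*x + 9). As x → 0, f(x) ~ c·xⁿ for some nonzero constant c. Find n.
6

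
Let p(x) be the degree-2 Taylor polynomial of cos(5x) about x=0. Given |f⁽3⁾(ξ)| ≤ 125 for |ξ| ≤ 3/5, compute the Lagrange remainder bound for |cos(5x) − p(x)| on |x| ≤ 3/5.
9/2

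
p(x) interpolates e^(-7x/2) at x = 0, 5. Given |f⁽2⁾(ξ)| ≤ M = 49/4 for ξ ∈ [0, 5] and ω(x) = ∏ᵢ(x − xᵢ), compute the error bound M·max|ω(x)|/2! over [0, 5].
1225/32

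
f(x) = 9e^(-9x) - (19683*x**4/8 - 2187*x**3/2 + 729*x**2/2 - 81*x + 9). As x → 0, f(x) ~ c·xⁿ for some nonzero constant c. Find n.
5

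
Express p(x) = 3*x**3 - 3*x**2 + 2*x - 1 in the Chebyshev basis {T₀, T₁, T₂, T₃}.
(-5/2)T₀ + (17/4)T₁ + (-3/2)T₂ + (3/4)T₃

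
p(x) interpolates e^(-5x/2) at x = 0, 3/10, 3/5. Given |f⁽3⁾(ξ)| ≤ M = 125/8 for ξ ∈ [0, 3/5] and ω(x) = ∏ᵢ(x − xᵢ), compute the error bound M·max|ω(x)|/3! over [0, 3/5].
sqrt(3)/64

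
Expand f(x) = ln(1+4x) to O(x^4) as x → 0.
4*x - 8*x**2 + 64*x**3/3 + O(x**4)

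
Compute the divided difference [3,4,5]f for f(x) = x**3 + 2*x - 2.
12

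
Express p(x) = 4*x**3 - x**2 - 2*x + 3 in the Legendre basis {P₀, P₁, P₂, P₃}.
(8/3)P₀ + (2/5)P₁ + (-2/3)P₂ + (8/5)P₃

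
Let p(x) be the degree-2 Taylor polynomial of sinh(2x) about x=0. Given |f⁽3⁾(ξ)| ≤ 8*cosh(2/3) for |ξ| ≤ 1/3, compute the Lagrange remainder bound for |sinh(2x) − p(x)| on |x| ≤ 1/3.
4*cosh(2/3)/81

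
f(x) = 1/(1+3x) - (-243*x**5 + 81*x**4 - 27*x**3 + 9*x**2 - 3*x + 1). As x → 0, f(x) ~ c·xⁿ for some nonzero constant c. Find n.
6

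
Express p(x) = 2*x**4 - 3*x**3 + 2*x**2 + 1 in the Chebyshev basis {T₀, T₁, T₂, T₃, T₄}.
(11/4)T₀ + (-9/4)T₁ + (2)T₂ + (-3/4)T₃ + (1/4)T₄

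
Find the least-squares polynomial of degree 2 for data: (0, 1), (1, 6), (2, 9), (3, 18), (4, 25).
43/35 + (22/7)x + (5/7)x²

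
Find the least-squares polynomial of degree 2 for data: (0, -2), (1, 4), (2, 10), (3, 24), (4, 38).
-62/35 + (22/7)x + (12/7)x²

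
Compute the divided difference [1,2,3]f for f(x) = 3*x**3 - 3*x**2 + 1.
15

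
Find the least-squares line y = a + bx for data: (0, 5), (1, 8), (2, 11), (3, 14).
a = 5, b = 3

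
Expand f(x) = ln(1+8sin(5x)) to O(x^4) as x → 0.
40*x - 800*x**2 + 63500*x**3/3 + O(x**4)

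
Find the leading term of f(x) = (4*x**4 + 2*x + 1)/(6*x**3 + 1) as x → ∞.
2*x/3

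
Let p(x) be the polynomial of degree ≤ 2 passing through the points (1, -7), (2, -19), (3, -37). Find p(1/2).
-13/4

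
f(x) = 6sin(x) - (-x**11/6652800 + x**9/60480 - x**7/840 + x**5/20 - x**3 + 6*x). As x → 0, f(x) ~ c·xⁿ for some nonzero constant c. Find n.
13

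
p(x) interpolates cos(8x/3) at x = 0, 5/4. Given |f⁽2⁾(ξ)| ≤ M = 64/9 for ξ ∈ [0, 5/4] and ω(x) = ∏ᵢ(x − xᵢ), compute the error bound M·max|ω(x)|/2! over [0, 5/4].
25/18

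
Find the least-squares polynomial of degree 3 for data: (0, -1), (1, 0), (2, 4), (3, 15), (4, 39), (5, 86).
-76/63 + (638/189)x + (-335/126)x² + (59/54)x³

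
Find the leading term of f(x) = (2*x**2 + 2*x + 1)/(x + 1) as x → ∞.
2*x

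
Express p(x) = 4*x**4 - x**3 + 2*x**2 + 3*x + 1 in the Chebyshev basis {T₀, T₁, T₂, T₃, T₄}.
(7/2)T₀ + (9/4)T₁ + (3)T₂ + (-1/4)T₃ + (1/2)T₄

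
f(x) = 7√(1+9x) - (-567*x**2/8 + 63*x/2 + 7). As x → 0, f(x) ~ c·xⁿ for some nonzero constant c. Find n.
3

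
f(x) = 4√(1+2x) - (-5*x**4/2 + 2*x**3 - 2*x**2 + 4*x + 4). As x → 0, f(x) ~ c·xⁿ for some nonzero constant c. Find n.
5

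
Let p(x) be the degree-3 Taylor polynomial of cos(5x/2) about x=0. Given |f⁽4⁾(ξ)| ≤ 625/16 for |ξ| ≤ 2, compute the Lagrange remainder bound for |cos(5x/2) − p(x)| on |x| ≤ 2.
625/24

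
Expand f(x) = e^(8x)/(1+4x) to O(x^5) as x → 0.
1 + 4*x + 16*x**2 + 64*x**3/3 + 256*x**4/3 + O(x**5)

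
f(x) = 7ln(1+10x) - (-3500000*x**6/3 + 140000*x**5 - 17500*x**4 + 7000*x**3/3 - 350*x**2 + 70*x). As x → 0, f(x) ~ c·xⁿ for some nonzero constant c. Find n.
7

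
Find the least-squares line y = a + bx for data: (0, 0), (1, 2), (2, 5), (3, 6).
a = 1/10, b = 21/10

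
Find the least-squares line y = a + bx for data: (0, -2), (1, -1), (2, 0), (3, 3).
a = -12/5, b = 8/5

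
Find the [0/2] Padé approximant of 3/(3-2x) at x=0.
1/(1 - 2*x/3)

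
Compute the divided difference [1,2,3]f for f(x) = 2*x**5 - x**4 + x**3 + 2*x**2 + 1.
163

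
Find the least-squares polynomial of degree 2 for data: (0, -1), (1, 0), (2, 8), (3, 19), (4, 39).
-33/35 + (-127/70)x + (41/14)x²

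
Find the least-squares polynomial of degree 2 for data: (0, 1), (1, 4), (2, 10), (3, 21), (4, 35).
37/35 + (11/14)x + (27/14)x²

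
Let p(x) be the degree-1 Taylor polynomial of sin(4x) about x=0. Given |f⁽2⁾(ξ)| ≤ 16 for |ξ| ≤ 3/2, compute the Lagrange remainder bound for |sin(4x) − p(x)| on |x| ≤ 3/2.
18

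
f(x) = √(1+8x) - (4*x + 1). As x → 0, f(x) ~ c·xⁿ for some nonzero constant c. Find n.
2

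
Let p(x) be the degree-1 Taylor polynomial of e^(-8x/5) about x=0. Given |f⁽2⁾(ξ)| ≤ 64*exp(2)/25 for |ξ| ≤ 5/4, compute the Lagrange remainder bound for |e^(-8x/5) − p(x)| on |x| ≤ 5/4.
2*exp(2)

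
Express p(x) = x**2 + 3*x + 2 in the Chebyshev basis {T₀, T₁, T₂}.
(5/2)T₀ + (3)T₁ + (1/2)T₂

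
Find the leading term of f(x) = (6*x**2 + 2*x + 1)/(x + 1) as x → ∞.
6*x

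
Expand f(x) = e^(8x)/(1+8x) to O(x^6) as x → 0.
1 + 32*x**2 - 512*x**3/3 + 1536*x**4 - 180224*x**5/15 + O(x**6)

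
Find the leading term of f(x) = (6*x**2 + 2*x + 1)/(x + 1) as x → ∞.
6*x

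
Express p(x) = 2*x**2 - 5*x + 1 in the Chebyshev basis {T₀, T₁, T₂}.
(2)T₀ + (-5)T₁ + T₂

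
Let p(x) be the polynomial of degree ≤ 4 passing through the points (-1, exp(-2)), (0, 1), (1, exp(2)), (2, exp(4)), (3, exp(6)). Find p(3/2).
(3 + 5*(-exp(6) - 4 + 18*exp(2) + 12*exp(4))*exp(2))*exp(-2)/128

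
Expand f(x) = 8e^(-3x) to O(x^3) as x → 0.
8 - 24*x + 36*x**2 + O(x**3)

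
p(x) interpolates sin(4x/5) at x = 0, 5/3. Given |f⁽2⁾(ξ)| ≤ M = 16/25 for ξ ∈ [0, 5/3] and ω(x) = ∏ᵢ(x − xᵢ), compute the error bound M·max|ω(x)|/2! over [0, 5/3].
2/9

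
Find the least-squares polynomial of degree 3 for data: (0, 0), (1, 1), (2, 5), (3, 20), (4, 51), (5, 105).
1/18 + (755/756)x + (-167/126)x² + (115/108)x³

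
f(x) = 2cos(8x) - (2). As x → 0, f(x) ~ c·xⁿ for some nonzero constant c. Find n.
2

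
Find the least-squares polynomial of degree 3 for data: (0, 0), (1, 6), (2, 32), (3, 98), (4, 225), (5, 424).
5/18 + (-23/756)x + (127/63)x² + (323/108)x³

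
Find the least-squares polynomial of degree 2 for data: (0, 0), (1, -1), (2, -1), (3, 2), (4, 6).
2/35 + (-31/14)x + (13/14)x²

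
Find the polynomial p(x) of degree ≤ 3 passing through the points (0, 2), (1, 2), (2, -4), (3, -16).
-3*x**2 + 3*x + 2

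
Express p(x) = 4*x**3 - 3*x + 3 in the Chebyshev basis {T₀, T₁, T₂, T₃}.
(3)T₀ + T₃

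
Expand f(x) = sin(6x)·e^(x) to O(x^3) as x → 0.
6*x + 6*x**2 + O(x**3)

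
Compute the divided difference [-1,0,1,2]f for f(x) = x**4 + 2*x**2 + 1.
2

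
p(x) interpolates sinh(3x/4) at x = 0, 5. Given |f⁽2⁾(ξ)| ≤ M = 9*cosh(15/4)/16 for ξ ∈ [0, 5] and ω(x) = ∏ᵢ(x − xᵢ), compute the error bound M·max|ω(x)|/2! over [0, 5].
225*cosh(15/4)/128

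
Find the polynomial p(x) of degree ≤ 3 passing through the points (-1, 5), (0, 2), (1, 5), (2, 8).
-x**3 + 3*x**2 + x + 2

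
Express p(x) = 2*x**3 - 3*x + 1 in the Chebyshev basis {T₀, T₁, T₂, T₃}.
T₀ + (-3/2)T₁ + (1/2)T₃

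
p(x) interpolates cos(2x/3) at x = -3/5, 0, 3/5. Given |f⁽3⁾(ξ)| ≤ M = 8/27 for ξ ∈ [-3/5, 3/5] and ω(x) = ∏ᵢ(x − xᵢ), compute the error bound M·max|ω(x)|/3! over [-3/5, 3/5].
8*sqrt(3)/3375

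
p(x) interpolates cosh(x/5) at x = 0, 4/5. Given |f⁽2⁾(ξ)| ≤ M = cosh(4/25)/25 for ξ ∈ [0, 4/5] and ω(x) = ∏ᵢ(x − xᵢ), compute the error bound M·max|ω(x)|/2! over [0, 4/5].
2*cosh(4/25)/625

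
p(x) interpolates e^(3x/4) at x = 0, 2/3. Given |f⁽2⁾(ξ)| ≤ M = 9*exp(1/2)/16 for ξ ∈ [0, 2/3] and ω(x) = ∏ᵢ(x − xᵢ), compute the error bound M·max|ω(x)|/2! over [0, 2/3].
exp(1/2)/32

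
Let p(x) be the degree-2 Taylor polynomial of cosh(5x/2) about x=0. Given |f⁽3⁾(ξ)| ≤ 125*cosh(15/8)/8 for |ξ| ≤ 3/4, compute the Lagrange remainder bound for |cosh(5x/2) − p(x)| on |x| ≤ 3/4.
1125*cosh(15/8)/1024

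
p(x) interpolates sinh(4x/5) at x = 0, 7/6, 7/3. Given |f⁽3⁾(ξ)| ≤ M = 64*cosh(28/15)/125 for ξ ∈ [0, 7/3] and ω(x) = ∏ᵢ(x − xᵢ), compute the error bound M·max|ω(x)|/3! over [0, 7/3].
2744*sqrt(3)*cosh(28/15)/91125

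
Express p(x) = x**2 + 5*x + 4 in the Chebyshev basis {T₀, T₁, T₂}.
(9/2)T₀ + (5)T₁ + (1/2)T₂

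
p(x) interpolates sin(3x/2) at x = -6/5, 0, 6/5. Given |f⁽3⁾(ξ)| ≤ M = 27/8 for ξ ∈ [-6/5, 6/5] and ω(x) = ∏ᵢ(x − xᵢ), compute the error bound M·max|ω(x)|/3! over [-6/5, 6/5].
27*sqrt(3)/125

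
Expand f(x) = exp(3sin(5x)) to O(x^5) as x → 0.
1 + 15*x + 225*x**2/2 + 500*x**3 + 9375*x**4/8 + O(x**5)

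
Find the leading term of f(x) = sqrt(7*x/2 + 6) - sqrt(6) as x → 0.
7*sqrt(6)*x/24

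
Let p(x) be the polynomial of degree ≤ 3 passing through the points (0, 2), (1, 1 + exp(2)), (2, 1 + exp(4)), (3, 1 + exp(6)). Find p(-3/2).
-35*exp(6)/16 - 189*exp(2)/16 + 121/16 + 135*exp(4)/16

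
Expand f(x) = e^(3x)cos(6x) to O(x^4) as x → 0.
1 + 3*x - 27*x**2/2 - 99*x**3/2 + O(x**4)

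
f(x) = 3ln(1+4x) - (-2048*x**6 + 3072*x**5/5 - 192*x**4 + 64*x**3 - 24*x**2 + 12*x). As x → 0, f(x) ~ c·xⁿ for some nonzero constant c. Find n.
7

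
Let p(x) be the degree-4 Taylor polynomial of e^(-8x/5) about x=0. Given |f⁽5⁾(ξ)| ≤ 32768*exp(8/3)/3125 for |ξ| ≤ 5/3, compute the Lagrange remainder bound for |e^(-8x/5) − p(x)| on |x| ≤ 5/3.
4096*exp(8/3)/3645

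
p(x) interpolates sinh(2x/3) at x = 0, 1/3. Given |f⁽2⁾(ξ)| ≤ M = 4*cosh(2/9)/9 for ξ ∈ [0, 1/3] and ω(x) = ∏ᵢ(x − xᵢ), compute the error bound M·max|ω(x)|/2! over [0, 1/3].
cosh(2/9)/162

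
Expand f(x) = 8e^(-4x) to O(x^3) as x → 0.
8 - 32*x + 64*x**2 + O(x**3)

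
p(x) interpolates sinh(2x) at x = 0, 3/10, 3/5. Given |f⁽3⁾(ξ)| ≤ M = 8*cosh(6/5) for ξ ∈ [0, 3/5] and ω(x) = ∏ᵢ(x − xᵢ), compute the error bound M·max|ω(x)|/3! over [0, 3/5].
sqrt(3)*cosh(6/5)/125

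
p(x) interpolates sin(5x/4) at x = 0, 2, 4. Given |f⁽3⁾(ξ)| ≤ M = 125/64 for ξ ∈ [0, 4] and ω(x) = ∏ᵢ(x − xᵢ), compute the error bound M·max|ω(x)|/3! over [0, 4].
125*sqrt(3)/216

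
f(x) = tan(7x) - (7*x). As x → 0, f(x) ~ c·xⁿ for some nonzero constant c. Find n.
3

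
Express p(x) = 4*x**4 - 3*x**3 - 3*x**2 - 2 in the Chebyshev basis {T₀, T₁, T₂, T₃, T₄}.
(-2)T₀ + (-9/4)T₁ + (1/2)T₂ + (-3/4)T₃ + (1/2)T₄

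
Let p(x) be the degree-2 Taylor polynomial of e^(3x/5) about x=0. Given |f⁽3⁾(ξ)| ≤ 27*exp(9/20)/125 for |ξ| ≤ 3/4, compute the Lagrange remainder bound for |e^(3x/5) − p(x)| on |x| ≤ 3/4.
243*exp(9/20)/16000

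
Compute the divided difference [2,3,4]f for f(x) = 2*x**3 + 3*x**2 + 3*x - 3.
21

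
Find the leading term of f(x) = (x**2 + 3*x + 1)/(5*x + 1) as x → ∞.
x/5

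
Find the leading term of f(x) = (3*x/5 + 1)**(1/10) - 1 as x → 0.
3*x/50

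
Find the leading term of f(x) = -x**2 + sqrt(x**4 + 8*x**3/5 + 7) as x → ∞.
4*x/5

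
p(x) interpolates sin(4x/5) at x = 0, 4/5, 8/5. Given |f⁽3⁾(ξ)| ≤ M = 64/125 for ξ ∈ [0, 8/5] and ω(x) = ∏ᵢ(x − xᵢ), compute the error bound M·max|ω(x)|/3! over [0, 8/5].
4096*sqrt(3)/421875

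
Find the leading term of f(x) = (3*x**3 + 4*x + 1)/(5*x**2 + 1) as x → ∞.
3*x/5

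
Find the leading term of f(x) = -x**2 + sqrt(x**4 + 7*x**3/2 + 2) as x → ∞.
7*x/4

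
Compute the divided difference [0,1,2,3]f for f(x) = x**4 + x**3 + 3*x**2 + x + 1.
7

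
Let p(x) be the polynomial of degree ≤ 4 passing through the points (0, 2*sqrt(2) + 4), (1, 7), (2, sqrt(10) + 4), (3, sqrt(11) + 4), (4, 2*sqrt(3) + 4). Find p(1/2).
-35*sqrt(10)/64 - 5*sqrt(3)/64 + 7*sqrt(11)/32 + 35*sqrt(2)/64 + 233/32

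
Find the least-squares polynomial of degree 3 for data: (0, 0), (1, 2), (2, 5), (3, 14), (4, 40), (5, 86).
1/63 + (790/189)x + (-209/63)x² + (32/27)x³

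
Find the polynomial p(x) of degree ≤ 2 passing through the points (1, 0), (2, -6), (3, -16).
2 - 2*x**2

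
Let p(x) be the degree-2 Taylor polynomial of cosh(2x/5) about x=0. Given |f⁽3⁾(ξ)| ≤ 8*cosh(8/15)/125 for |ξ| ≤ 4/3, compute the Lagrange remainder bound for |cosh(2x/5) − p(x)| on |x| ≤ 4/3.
256*cosh(8/15)/10125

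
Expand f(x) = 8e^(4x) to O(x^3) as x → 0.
8 + 32*x + 64*x**2 + O(x**3)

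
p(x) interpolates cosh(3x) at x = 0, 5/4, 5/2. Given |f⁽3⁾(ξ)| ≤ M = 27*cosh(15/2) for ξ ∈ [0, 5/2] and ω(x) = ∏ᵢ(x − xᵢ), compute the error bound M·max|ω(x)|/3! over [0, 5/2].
125*sqrt(3)*cosh(15/2)/64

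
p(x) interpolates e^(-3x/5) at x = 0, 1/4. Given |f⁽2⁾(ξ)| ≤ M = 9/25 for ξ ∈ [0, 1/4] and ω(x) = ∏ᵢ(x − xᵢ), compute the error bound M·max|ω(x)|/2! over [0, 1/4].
9/3200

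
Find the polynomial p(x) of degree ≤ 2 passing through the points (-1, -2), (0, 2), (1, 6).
4*x + 2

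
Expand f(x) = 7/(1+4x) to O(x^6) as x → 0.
7 - 28*x + 112*x**2 - 448*x**3 + 1792*x**4 - 7168*x**5 + O(x**6)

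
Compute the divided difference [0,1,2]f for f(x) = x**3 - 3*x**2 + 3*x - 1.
0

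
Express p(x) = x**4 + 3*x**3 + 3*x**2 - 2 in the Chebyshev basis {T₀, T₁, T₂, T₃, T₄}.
(-1/8)T₀ + (9/4)T₁ + (2)T₂ + (3/4)T₃ + (1/8)T₄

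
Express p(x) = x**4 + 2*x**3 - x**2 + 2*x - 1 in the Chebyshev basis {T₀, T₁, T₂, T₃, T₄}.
(-9/8)T₀ + (7/2)T₁ + (1/2)T₃ + (1/8)T₄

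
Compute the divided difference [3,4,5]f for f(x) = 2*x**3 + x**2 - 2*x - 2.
25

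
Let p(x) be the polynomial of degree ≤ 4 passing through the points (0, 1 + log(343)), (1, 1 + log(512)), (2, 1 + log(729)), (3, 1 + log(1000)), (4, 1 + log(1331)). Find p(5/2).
1 + log(405*11**(113/128)*3**(7/32)*5**(13/32)*7**(9/128)/11)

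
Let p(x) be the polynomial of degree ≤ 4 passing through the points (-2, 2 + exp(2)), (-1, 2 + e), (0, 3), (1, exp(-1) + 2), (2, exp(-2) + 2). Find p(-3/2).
(-5 + 28*e + (186 + 35*exp(2) + 140*e)*exp(2))*exp(-2)/128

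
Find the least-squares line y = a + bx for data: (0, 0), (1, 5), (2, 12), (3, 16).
a = 0, b = 11/2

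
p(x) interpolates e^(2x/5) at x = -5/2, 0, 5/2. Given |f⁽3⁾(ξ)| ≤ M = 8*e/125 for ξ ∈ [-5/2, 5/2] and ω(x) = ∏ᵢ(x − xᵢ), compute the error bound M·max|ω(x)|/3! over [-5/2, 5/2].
sqrt(3)*e/27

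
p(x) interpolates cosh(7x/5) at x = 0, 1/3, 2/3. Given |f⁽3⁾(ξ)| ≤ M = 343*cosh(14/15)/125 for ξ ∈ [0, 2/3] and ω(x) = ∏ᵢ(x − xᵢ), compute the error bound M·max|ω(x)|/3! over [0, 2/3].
343*sqrt(3)*cosh(14/15)/91125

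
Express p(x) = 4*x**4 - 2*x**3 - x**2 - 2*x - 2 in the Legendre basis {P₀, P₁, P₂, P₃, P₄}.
(-23/15)P₀ + (-16/5)P₁ + (34/21)P₂ + (-4/5)P₃ + (32/35)P₄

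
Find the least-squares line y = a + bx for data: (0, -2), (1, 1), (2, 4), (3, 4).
a = -7/5, b = 21/10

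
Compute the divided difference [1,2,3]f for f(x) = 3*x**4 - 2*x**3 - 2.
63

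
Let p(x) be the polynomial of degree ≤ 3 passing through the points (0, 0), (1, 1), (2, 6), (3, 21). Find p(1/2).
3/8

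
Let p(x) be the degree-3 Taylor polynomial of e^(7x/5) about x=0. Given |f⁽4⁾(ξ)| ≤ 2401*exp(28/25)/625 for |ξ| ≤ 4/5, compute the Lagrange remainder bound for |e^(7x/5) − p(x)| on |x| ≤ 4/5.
76832*exp(28/25)/1171875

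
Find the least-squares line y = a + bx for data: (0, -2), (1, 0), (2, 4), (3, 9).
a = -14/5, b = 37/10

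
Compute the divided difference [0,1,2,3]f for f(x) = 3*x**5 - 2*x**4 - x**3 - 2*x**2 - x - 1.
62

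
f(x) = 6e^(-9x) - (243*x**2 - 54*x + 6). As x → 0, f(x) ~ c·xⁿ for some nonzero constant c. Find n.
3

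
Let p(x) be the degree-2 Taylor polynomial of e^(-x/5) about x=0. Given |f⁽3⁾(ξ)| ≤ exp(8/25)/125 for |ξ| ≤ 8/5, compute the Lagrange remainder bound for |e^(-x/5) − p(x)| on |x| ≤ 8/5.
256*exp(8/25)/46875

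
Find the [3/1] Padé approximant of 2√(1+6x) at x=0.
(-27*x**3/4 + 27*x**2/2 + 27*x/2 + 2)/(15*x/4 + 1)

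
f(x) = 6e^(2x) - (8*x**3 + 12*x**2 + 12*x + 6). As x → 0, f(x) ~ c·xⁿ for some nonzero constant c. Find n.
4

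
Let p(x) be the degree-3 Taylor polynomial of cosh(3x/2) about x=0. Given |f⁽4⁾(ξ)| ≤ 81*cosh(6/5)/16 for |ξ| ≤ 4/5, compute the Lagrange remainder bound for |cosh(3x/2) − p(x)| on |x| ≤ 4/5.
54*cosh(6/5)/625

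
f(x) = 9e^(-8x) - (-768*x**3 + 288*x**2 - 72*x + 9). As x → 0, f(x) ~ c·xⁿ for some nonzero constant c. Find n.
4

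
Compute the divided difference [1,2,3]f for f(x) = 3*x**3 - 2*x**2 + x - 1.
16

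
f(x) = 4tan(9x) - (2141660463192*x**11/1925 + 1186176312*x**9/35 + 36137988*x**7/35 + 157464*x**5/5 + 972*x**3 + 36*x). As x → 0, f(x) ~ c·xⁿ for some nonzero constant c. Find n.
13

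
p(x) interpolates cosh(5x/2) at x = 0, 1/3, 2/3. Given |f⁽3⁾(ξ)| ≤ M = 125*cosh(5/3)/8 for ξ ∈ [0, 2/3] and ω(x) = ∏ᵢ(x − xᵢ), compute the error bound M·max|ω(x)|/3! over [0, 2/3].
125*sqrt(3)*cosh(5/3)/5832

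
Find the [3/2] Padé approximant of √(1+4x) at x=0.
(2*x**3 + 9*x**2 + 6*x + 1)/(3*x**2 + 4*x + 1)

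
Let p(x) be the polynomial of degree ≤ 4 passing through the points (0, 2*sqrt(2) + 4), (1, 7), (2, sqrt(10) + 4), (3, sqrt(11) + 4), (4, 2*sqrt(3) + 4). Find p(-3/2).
-1951/32 - 385*sqrt(11)/32 + 315*sqrt(3)/64 + 1155*sqrt(2)/64 + 1485*sqrt(10)/64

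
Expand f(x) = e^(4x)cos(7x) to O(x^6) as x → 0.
1 + 4*x - 33*x**2/2 - 262*x**3/3 - 2047*x**4/24 + 4421*x**5/30 + O(x**6)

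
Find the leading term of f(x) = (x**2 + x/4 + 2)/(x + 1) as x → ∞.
x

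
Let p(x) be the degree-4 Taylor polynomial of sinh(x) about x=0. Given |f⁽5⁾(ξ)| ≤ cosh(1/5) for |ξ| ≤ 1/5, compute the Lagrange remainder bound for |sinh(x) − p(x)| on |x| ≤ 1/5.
cosh(1/5)/375000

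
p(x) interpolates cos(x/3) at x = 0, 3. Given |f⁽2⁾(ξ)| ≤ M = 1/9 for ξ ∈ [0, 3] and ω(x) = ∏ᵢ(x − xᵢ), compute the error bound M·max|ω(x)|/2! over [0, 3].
1/8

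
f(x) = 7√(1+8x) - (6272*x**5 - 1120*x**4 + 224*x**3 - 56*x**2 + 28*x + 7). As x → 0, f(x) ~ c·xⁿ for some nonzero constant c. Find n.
6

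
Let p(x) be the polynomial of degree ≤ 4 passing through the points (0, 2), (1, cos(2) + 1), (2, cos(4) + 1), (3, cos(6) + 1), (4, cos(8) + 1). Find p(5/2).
45*cos(4)/64 - 5*cos(8)/128 - 5*cos(2)/32 + 15*cos(6)/32 + 131/128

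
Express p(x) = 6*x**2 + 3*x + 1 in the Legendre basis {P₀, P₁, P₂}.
(3)P₀ + (3)P₁ + (4)P₂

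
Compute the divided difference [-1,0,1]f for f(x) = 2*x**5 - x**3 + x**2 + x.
1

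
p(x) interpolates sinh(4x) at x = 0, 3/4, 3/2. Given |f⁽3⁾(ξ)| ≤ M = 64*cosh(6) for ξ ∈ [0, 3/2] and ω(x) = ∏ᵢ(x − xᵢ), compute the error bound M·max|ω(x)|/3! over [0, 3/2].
sqrt(3)*cosh(6)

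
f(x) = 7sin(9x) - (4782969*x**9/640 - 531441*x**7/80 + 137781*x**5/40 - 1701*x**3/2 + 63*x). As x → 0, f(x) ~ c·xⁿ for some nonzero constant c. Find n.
11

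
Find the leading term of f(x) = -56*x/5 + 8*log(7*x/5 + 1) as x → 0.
-196*x**2/25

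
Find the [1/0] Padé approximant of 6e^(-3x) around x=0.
6 - 18*x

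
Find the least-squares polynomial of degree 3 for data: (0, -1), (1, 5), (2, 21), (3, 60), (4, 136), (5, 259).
-115/126 + (499/108)x + (-65/63)x² + (227/108)x³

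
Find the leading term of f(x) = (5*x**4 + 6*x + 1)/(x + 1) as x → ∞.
5*x**3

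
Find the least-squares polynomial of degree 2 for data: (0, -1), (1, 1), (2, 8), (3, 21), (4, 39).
-34/35 + (-6/7)x + (19/7)x²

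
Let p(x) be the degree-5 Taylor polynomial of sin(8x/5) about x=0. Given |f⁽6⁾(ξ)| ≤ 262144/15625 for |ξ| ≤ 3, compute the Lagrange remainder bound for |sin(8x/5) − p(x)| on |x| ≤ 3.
1327104/78125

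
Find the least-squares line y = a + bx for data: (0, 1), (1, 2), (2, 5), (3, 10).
a = 0, b = 3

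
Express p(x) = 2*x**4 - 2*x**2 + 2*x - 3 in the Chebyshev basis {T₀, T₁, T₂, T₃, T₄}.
(-13/4)T₀ + (2)T₁ + (1/4)T₄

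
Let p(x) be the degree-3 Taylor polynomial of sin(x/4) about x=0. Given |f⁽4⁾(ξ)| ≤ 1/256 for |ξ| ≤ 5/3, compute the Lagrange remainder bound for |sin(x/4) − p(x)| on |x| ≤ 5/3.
625/497664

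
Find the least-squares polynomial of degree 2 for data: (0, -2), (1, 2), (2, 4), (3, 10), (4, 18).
-52/35 + (48/35)x + (6/7)x²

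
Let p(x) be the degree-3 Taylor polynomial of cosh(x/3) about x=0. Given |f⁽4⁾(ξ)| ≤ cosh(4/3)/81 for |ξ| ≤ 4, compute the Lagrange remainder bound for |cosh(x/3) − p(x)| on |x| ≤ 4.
32*cosh(4/3)/243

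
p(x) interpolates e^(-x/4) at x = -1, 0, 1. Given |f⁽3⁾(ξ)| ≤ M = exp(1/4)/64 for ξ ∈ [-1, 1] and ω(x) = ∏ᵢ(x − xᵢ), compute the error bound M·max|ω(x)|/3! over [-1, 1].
sqrt(3)*exp(1/4)/1728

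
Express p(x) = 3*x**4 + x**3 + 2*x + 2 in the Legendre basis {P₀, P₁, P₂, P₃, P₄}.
(13/5)P₀ + (13/5)P₁ + (12/7)P₂ + (2/5)P₃ + (24/35)P₄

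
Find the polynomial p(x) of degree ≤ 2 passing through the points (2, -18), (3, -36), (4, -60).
-3*x**2 - 3*x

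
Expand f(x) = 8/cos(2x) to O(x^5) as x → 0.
8 + 16*x**2 + 80*x**4/3 + O(x**5)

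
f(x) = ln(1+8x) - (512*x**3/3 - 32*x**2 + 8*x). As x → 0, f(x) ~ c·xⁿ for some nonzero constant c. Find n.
4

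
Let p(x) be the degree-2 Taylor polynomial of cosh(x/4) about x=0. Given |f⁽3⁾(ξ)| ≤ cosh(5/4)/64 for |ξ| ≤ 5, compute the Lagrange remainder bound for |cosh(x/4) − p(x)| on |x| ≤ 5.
125*cosh(5/4)/384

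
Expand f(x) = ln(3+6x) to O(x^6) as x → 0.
log(3) + 2*x - 2*x**2 + 8*x**3/3 - 4*x**4 + 32*x**5/5 + O(x**6)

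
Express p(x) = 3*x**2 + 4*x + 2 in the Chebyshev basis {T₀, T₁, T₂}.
(7/2)T₀ + (4)T₁ + (3/2)T₂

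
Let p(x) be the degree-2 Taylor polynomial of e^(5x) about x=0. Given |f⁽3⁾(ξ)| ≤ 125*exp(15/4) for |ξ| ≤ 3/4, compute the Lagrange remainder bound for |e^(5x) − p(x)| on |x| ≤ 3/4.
1125*exp(15/4)/128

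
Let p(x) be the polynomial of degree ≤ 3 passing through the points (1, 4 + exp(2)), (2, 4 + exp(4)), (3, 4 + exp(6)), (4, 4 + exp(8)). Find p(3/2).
-5*exp(6)/16 + 5*exp(2)/16 + 4 + 15*exp(4)/16 + exp(8)/16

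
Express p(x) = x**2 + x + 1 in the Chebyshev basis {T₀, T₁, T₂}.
(3/2)T₀ + T₁ + (1/2)T₂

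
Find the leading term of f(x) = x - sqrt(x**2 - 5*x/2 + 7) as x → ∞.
5/4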